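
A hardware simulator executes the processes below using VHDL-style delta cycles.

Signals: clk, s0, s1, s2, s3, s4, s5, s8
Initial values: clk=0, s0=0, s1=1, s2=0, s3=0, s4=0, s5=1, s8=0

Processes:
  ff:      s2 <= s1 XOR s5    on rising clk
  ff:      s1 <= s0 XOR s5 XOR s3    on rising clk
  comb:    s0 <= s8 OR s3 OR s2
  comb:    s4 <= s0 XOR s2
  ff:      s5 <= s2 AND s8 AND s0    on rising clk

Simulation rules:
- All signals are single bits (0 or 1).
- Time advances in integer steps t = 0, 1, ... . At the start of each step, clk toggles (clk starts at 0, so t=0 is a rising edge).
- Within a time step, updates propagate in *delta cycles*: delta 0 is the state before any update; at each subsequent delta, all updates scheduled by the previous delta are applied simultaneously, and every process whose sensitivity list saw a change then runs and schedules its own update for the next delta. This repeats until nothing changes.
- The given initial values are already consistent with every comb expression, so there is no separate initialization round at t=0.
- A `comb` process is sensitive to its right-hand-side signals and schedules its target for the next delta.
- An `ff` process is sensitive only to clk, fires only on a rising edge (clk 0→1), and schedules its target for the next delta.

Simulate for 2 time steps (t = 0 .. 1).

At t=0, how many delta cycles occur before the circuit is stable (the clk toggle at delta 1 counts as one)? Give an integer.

2

t=0 Δ0: s4=0 clk=0 s3=0 s0=0 s2=0 s5=1 s1=1 s8=0
  Δ1: clk:0→1
  Δ2: s5:1→0
  (2Δ to stable)
t=1 Δ0: s4=0 clk=1 s3=0 s0=0 s2=0 s5=0 s1=1 s8=0
  Δ1: clk:1→0
  (1Δ to stable)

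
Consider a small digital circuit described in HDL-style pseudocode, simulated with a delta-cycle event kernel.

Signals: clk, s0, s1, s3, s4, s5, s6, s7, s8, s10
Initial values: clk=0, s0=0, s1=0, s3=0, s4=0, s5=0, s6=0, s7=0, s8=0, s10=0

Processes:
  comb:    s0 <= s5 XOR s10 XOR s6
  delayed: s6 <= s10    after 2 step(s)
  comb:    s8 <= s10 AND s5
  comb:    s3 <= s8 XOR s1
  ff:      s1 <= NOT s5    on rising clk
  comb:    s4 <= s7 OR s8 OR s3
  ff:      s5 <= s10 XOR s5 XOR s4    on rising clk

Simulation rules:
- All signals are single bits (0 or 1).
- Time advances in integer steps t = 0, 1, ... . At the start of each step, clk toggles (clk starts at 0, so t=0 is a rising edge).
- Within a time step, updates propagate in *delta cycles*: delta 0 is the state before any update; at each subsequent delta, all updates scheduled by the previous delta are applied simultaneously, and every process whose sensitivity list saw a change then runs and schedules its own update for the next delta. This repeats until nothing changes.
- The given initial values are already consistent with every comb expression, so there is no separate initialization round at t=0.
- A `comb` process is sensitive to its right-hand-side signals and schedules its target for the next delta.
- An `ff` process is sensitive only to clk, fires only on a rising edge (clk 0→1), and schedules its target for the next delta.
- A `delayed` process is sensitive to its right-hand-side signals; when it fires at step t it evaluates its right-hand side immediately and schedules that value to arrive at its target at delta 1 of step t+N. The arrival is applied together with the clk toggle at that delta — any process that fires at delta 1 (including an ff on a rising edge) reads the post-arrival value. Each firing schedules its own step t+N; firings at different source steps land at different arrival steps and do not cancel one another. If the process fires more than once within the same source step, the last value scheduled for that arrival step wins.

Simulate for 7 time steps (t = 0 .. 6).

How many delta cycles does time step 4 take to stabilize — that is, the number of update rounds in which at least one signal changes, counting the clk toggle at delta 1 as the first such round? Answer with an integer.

t=0 Δ0: clk=0 s4=0 s8=0 s3=0 s6=0 s10=0 s0=0 s7=0 s5=0 s1=0
  Δ1: clk:0→1
  Δ2: s1:0→1
  Δ3: s3:0→1
  Δ4: s4:0→1
  (4Δ to stable)
t=1 Δ0: clk=1 s4=1 s8=0 s3=1 s6=0 s10=0 s0=0 s7=0 s5=0 s1=1
  Δ1: clk:1→0
  (1Δ to stable)
t=2 Δ0: clk=0 s4=1 s8=0 s3=1 s6=0 s10=0 s0=0 s7=0 s5=0 s1=1
  Δ1: clk:0→1
  Δ2: s5:0→1
  Δ3: s0:0→1
  (3Δ to stable)
t=3 Δ0: clk=1 s4=1 s8=0 s3=1 s6=0 s10=0 s0=1 s7=0 s5=1 s1=1
  Δ1: clk:1→0
  (1Δ to stable)
t=4 Δ0: clk=0 s4=1 s8=0 s3=1 s6=0 s10=0 s0=1 s7=0 s5=1 s1=1
  Δ1: clk:0→1
  Δ2: s5:1→0, s1:1→0
  Δ3: s3:1→0, s0:1→0
  Δ4: s4:1→0
  (4Δ to stable)
t=5 Δ0: clk=1 s4=0 s8=0 s3=0 s6=0 s10=0 s0=0 s7=0 s5=0 s1=0
  Δ1: clk:1→0
  (1Δ to stable)
t=6 Δ0: clk=0 s4=0 s8=0 s3=0 s6=0 s10=0 s0=0 s7=0 s5=0 s1=0
  Δ1: clk:0→1
  Δ2: s1:0→1
  Δ3: s3:0→1
  Δ4: s4:0→1
  (4Δ to stable)

4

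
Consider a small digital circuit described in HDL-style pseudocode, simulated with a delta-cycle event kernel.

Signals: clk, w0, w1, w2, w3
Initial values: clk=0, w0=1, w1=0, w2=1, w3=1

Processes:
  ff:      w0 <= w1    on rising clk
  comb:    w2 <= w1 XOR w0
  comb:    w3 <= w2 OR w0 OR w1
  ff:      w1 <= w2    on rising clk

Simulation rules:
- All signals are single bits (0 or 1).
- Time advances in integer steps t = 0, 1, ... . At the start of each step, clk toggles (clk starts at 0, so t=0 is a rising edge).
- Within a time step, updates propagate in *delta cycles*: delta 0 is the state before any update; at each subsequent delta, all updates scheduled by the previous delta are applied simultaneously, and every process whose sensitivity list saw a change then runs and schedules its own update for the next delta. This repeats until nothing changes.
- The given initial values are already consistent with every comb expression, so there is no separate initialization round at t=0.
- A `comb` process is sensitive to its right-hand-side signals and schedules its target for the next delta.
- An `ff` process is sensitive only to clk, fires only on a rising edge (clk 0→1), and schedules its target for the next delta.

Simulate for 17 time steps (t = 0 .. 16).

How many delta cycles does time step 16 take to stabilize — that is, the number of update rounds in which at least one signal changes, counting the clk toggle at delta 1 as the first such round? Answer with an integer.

3

t0.Δ0 w1=0 w2=1 clk=0 w0=1 w3=1
t0.Δ1 w1=0 w2=1 clk=1 w0=1 w3=1
t0.Δ2 w1=1 w2=1 clk=1 w0=0 w3=1
t1.Δ0 w1=1 w2=1 clk=1 w0=0 w3=1
t1.Δ1 w1=1 w2=1 clk=0 w0=0 w3=1
t2.Δ0 w1=1 w2=1 clk=0 w0=0 w3=1
t2.Δ1 w1=1 w2=1 clk=1 w0=0 w3=1
t2.Δ2 w1=1 w2=1 clk=1 w0=1 w3=1
t2.Δ3 w1=1 w2=0 clk=1 w0=1 w3=1
t3.Δ0 w1=1 w2=0 clk=1 w0=1 w3=1
t3.Δ1 w1=1 w2=0 clk=0 w0=1 w3=1
t4.Δ0 w1=1 w2=0 clk=0 w0=1 w3=1
t4.Δ1 w1=1 w2=0 clk=1 w0=1 w3=1
t4.Δ2 w1=0 w2=0 clk=1 w0=1 w3=1
t4.Δ3 w1=0 w2=1 clk=1 w0=1 w3=1
t5.Δ0 w1=0 w2=1 clk=1 w0=1 w3=1
t5.Δ1 w1=0 w2=1 clk=0 w0=1 w3=1
t6.Δ0 w1=0 w2=1 clk=0 w0=1 w3=1
t6.Δ1 w1=0 w2=1 clk=1 w0=1 w3=1
t6.Δ2 w1=1 w2=1 clk=1 w0=0 w3=1
t7.Δ0 w1=1 w2=1 clk=1 w0=0 w3=1
t7.Δ1 w1=1 w2=1 clk=0 w0=0 w3=1
t8.Δ0 w1=1 w2=1 clk=0 w0=0 w3=1
t8.Δ1 w1=1 w2=1 clk=1 w0=0 w3=1
t8.Δ2 w1=1 w2=1 clk=1 w0=1 w3=1
t8.Δ3 w1=1 w2=0 clk=1 w0=1 w3=1
t9.Δ0 w1=1 w2=0 clk=1 w0=1 w3=1
t9.Δ1 w1=1 w2=0 clk=0 w0=1 w3=1
t10.Δ0 w1=1 w2=0 clk=0 w0=1 w3=1
t10.Δ1 w1=1 w2=0 clk=1 w0=1 w3=1
t10.Δ2 w1=0 w2=0 clk=1 w0=1 w3=1
t10.Δ3 w1=0 w2=1 clk=1 w0=1 w3=1
t11.Δ0 w1=0 w2=1 clk=1 w0=1 w3=1
t11.Δ1 w1=0 w2=1 clk=0 w0=1 w3=1
t12.Δ0 w1=0 w2=1 clk=0 w0=1 w3=1
t12.Δ1 w1=0 w2=1 clk=1 w0=1 w3=1
t12.Δ2 w1=1 w2=1 clk=1 w0=0 w3=1
t13.Δ0 w1=1 w2=1 clk=1 w0=0 w3=1
t13.Δ1 w1=1 w2=1 clk=0 w0=0 w3=1
t14.Δ0 w1=1 w2=1 clk=0 w0=0 w3=1
t14.Δ1 w1=1 w2=1 clk=1 w0=0 w3=1
t14.Δ2 w1=1 w2=1 clk=1 w0=1 w3=1
t14.Δ3 w1=1 w2=0 clk=1 w0=1 w3=1
t15.Δ0 w1=1 w2=0 clk=1 w0=1 w3=1
t15.Δ1 w1=1 w2=0 clk=0 w0=1 w3=1
t16.Δ0 w1=1 w2=0 clk=0 w0=1 w3=1
t16.Δ1 w1=1 w2=0 clk=1 w0=1 w3=1
t16.Δ2 w1=0 w2=0 clk=1 w0=1 w3=1
t16.Δ3 w1=0 w2=1 clk=1 w0=1 w3=1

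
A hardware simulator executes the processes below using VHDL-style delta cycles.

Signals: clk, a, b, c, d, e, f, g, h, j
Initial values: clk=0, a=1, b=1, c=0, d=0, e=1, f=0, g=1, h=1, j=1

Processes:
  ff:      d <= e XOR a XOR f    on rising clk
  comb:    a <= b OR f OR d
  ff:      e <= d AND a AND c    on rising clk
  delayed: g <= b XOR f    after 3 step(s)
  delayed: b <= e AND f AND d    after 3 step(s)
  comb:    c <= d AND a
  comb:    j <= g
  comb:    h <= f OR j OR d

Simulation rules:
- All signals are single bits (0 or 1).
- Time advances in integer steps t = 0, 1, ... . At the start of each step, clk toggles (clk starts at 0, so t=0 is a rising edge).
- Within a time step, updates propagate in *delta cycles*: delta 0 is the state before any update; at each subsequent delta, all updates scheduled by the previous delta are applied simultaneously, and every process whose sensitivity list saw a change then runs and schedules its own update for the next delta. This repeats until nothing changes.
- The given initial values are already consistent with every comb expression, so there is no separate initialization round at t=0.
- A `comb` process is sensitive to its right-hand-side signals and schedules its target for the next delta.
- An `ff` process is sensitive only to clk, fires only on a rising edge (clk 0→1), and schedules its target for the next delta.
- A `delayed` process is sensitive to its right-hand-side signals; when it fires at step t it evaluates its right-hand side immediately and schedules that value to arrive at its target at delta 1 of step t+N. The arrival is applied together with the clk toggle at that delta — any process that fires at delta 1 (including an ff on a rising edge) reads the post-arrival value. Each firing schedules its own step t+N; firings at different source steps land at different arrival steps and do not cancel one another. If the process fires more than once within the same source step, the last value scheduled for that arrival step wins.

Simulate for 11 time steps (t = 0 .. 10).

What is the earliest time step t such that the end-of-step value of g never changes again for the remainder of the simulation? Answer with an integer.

t0.Δ0 clk=0 j=1 g=1 b=1 d=0 f=0 c=0 a=1 e=1 h=1
t0.Δ1 clk=1 j=1 g=1 b=1 d=0 f=0 c=0 a=1 e=1 h=1
t0.Δ2 clk=1 j=1 g=1 b=1 d=0 f=0 c=0 a=1 e=0 h=1
t1.Δ0 clk=1 j=1 g=1 b=1 d=0 f=0 c=0 a=1 e=0 h=1
t1.Δ1 clk=0 j=1 g=1 b=1 d=0 f=0 c=0 a=1 e=0 h=1
t2.Δ0 clk=0 j=1 g=1 b=1 d=0 f=0 c=0 a=1 e=0 h=1
t2.Δ1 clk=1 j=1 g=1 b=1 d=0 f=0 c=0 a=1 e=0 h=1
t2.Δ2 clk=1 j=1 g=1 b=1 d=1 f=0 c=0 a=1 e=0 h=1
t2.Δ3 clk=1 j=1 g=1 b=1 d=1 f=0 c=1 a=1 e=0 h=1
t3.Δ0 clk=1 j=1 g=1 b=1 d=1 f=0 c=1 a=1 e=0 h=1
t3.Δ1 clk=0 j=1 g=1 b=0 d=1 f=0 c=1 a=1 e=0 h=1
t4.Δ0 clk=0 j=1 g=1 b=0 d=1 f=0 c=1 a=1 e=0 h=1
t4.Δ1 clk=1 j=1 g=1 b=0 d=1 f=0 c=1 a=1 e=0 h=1
t4.Δ2 clk=1 j=1 g=1 b=0 d=1 f=0 c=1 a=1 e=1 h=1
t5.Δ0 clk=1 j=1 g=1 b=0 d=1 f=0 c=1 a=1 e=1 h=1
t5.Δ1 clk=0 j=1 g=1 b=0 d=1 f=0 c=1 a=1 e=1 h=1
t6.Δ0 clk=0 j=1 g=1 b=0 d=1 f=0 c=1 a=1 e=1 h=1
t6.Δ1 clk=1 j=1 g=0 b=0 d=1 f=0 c=1 a=1 e=1 h=1
t6.Δ2 clk=1 j=0 g=0 b=0 d=0 f=0 c=1 a=1 e=1 h=1
t6.Δ3 clk=1 j=0 g=0 b=0 d=0 f=0 c=0 a=0 e=1 h=0
t7.Δ0 clk=1 j=0 g=0 b=0 d=0 f=0 c=0 a=0 e=1 h=0
t7.Δ1 clk=0 j=0 g=0 b=0 d=0 f=0 c=0 a=0 e=1 h=0
t8.Δ0 clk=0 j=0 g=0 b=0 d=0 f=0 c=0 a=0 e=1 h=0
t8.Δ1 clk=1 j=0 g=0 b=0 d=0 f=0 c=0 a=0 e=1 h=0
t8.Δ2 clk=1 j=0 g=0 b=0 d=1 f=0 c=0 a=0 e=0 h=0
t8.Δ3 clk=1 j=0 g=0 b=0 d=1 f=0 c=0 a=1 e=0 h=1
t8.Δ4 clk=1 j=0 g=0 b=0 d=1 f=0 c=1 a=1 e=0 h=1
t9.Δ0 clk=1 j=0 g=0 b=0 d=1 f=0 c=1 a=1 e=0 h=1
t9.Δ1 clk=0 j=0 g=0 b=0 d=1 f=0 c=1 a=1 e=0 h=1
t10.Δ0 clk=0 j=0 g=0 b=0 d=1 f=0 c=1 a=1 e=0 h=1
t10.Δ1 clk=1 j=0 g=0 b=0 d=1 f=0 c=1 a=1 e=0 h=1
t10.Δ2 clk=1 j=0 g=0 b=0 d=1 f=0 c=1 a=1 e=1 h=1

6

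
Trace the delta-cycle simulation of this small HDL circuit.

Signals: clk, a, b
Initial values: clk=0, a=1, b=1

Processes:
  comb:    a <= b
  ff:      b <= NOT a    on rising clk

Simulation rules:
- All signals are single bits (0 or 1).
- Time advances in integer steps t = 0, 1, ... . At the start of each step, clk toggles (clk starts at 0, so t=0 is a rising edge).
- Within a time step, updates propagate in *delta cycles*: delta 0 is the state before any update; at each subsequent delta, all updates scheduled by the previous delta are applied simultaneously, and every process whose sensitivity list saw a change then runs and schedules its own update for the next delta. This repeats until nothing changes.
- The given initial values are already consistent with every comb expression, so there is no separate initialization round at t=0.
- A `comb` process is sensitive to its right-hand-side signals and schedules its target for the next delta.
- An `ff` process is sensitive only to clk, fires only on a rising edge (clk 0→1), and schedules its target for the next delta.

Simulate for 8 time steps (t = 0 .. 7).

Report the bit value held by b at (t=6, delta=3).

1

t0.Δ0 b=1 clk=0 a=1
t0.Δ1 b=1 clk=1 a=1
t0.Δ2 b=0 clk=1 a=1
t0.Δ3 b=0 clk=1 a=0
t1.Δ0 b=0 clk=1 a=0
t1.Δ1 b=0 clk=0 a=0
t2.Δ0 b=0 clk=0 a=0
t2.Δ1 b=0 clk=1 a=0
t2.Δ2 b=1 clk=1 a=0
t2.Δ3 b=1 clk=1 a=1
t3.Δ0 b=1 clk=1 a=1
t3.Δ1 b=1 clk=0 a=1
t4.Δ0 b=1 clk=0 a=1
t4.Δ1 b=1 clk=1 a=1
t4.Δ2 b=0 clk=1 a=1
t4.Δ3 b=0 clk=1 a=0
t5.Δ0 b=0 clk=1 a=0
t5.Δ1 b=0 clk=0 a=0
t6.Δ0 b=0 clk=0 a=0
t6.Δ1 b=0 clk=1 a=0
t6.Δ2 b=1 clk=1 a=0
t6.Δ3 b=1 clk=1 a=1
t7.Δ0 b=1 clk=1 a=1
t7.Δ1 b=1 clk=0 a=1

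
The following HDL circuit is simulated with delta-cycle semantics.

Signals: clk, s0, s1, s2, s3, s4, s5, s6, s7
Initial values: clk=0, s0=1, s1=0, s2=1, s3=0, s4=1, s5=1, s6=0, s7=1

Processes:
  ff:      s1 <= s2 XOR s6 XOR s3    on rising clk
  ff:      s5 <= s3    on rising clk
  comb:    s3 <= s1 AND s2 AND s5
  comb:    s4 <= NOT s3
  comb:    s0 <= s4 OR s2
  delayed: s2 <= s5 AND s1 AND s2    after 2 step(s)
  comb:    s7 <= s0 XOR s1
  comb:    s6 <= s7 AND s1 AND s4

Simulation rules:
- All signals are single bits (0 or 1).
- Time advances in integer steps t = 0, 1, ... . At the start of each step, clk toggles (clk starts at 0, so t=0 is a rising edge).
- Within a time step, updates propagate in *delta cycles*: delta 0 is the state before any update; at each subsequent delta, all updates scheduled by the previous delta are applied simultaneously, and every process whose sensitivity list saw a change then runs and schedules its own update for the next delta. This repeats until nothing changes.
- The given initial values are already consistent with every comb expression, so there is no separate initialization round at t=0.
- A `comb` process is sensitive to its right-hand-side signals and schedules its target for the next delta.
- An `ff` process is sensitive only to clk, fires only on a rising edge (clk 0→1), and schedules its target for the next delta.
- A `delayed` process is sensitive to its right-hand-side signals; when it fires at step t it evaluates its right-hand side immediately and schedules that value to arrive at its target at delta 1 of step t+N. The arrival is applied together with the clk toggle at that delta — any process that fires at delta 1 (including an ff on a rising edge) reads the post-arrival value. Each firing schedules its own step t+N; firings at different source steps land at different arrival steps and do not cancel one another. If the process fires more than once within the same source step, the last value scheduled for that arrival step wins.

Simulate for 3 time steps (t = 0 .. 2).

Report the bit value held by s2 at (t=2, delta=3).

0

t=0 Δ0: s2=1 s6=0 s0=1 s1=0 s5=1 s7=1 clk=0 s3=0 s4=1
  Δ1: clk:0→1
  Δ2: s1:0→1, s5:1→0
  Δ3: s6:0→1, s7:1→0
  Δ4: s6:1→0
  (4Δ to stable)
t=1 Δ0: s2=1 s6=0 s0=1 s1=1 s5=0 s7=0 clk=1 s3=0 s4=1
  Δ1: clk:1→0
  (1Δ to stable)
t=2 Δ0: s2=1 s6=0 s0=1 s1=1 s5=0 s7=0 clk=0 s3=0 s4=1
  Δ1: s2:1→0, clk:0→1
  Δ2: s1:1→0
  Δ3: s7:0→1
  (3Δ to stable)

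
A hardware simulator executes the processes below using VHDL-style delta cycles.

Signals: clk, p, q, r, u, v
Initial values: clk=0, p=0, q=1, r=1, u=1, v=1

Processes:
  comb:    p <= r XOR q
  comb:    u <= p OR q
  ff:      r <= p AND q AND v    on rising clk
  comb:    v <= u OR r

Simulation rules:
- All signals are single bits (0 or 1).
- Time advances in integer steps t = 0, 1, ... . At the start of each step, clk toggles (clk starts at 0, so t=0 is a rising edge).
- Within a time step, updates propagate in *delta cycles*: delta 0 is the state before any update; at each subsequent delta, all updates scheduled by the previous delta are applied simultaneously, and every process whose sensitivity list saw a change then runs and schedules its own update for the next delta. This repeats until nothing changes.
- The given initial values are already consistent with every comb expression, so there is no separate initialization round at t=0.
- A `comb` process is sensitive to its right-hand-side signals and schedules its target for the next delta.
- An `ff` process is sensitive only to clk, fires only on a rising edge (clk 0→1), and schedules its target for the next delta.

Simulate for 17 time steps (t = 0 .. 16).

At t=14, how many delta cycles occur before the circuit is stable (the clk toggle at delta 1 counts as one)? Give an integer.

t=0 Δ0: q=1 v=1 u=1 p=0 clk=0 r=1
  Δ1: clk:0→1
  Δ2: r:1→0
  Δ3: p:0→1
  (3Δ to stable)
t=1 Δ0: q=1 v=1 u=1 p=1 clk=1 r=0
  Δ1: clk:1→0
  (1Δ to stable)
t=2 Δ0: q=1 v=1 u=1 p=1 clk=0 r=0
  Δ1: clk:0→1
  Δ2: r:0→1
  Δ3: p:1→0
  (3Δ to stable)
t=3 Δ0: q=1 v=1 u=1 p=0 clk=1 r=1
  Δ1: clk:1→0
  (1Δ to stable)
t=4 Δ0: q=1 v=1 u=1 p=0 clk=0 r=1
  Δ1: clk:0→1
  Δ2: r:1→0
  Δ3: p:0→1
  (3Δ to stable)
t=5 Δ0: q=1 v=1 u=1 p=1 clk=1 r=0
  Δ1: clk:1→0
  (1Δ to stable)
t=6 Δ0: q=1 v=1 u=1 p=1 clk=0 r=0
  Δ1: clk:0→1
  Δ2: r:0→1
  Δ3: p:1→0
  (3Δ to stable)
t=7 Δ0: q=1 v=1 u=1 p=0 clk=1 r=1
  Δ1: clk:1→0
  (1Δ to stable)
t=8 Δ0: q=1 v=1 u=1 p=0 clk=0 r=1
  Δ1: clk:0→1
  Δ2: r:1→0
  Δ3: p:0→1
  (3Δ to stable)
t=9 Δ0: q=1 v=1 u=1 p=1 clk=1 r=0
  Δ1: clk:1→0
  (1Δ to stable)
t=10 Δ0: q=1 v=1 u=1 p=1 clk=0 r=0
  Δ1: clk:0→1
  Δ2: r:0→1
  Δ3: p:1→0
  (3Δ to stable)
t=11 Δ0: q=1 v=1 u=1 p=0 clk=1 r=1
  Δ1: clk:1→0
  (1Δ to stable)
t=12 Δ0: q=1 v=1 u=1 p=0 clk=0 r=1
  Δ1: clk:0→1
  Δ2: r:1→0
  Δ3: p:0→1
  (3Δ to stable)
t=13 Δ0: q=1 v=1 u=1 p=1 clk=1 r=0
  Δ1: clk:1→0
  (1Δ to stable)
t=14 Δ0: q=1 v=1 u=1 p=1 clk=0 r=0
  Δ1: clk:0→1
  Δ2: r:0→1
  Δ3: p:1→0
  (3Δ to stable)
t=15 Δ0: q=1 v=1 u=1 p=0 clk=1 r=1
  Δ1: clk:1→0
  (1Δ to stable)
t=16 Δ0: q=1 v=1 u=1 p=0 clk=0 r=1
  Δ1: clk:0→1
  Δ2: r:1→0
  Δ3: p:0→1
  (3Δ to stable)

3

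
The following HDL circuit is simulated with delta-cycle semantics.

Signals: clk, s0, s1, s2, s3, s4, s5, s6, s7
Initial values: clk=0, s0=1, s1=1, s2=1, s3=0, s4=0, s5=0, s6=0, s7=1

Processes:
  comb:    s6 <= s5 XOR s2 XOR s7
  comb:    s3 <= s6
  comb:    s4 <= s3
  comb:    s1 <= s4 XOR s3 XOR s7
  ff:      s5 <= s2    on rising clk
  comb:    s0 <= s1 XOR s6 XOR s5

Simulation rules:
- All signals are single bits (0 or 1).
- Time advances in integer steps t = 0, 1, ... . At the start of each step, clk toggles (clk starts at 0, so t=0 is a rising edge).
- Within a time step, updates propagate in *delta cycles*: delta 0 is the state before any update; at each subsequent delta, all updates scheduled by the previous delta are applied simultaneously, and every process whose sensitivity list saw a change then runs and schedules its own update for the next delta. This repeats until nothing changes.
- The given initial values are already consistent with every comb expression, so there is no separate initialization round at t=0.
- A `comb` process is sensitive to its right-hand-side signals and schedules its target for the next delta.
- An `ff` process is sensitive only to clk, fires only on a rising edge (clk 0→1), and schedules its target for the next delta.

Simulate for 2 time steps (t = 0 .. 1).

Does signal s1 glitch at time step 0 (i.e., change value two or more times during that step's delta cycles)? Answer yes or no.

yes

t0.Δ0 s0=1 s3=0 s6=0 s2=1 s4=0 s1=1 s5=0 s7=1 clk=0
t0.Δ1 s0=1 s3=0 s6=0 s2=1 s4=0 s1=1 s5=0 s7=1 clk=1
t0.Δ2 s0=1 s3=0 s6=0 s2=1 s4=0 s1=1 s5=1 s7=1 clk=1
t0.Δ3 s0=0 s3=0 s6=1 s2=1 s4=0 s1=1 s5=1 s7=1 clk=1
t0.Δ4 s0=1 s3=1 s6=1 s2=1 s4=0 s1=1 s5=1 s7=1 clk=1
t0.Δ5 s0=1 s3=1 s6=1 s2=1 s4=1 s1=0 s5=1 s7=1 clk=1
t0.Δ6 s0=0 s3=1 s6=1 s2=1 s4=1 s1=1 s5=1 s7=1 clk=1
t0.Δ7 s0=1 s3=1 s6=1 s2=1 s4=1 s1=1 s5=1 s7=1 clk=1
t1.Δ0 s0=1 s3=1 s6=1 s2=1 s4=1 s1=1 s5=1 s7=1 clk=1
t1.Δ1 s0=1 s3=1 s6=1 s2=1 s4=1 s1=1 s5=1 s7=1 clk=0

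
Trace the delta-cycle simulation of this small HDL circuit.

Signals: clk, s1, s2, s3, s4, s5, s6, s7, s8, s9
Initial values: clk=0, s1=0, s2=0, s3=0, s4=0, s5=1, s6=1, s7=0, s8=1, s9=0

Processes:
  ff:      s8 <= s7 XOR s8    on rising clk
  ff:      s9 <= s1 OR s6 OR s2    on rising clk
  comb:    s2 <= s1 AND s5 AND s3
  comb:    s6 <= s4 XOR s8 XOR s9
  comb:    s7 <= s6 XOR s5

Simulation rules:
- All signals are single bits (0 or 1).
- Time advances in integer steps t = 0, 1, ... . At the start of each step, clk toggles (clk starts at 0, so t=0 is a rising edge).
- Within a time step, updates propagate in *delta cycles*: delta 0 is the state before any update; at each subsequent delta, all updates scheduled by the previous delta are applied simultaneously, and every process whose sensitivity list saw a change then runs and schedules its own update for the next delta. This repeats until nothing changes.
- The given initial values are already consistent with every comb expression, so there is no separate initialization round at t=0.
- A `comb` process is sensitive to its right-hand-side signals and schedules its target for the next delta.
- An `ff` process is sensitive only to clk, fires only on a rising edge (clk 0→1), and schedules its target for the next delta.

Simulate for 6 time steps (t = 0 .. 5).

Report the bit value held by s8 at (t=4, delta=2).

t=0 Δ0: s6=1 s3=0 s9=0 s4=0 clk=0 s1=0 s2=0 s5=1 s8=1 s7=0
  Δ1: clk:0→1
  Δ2: s9:0→1
  Δ3: s6:1→0
  Δ4: s7:0→1
  (4Δ to stable)
t=1 Δ0: s6=0 s3=0 s9=1 s4=0 clk=1 s1=0 s2=0 s5=1 s8=1 s7=1
  Δ1: clk:1→0
  (1Δ to stable)
t=2 Δ0: s6=0 s3=0 s9=1 s4=0 clk=0 s1=0 s2=0 s5=1 s8=1 s7=1
  Δ1: clk:0→1
  Δ2: s9:1→0, s8:1→0
  (2Δ to stable)
t=3 Δ0: s6=0 s3=0 s9=0 s4=0 clk=1 s1=0 s2=0 s5=1 s8=0 s7=1
  Δ1: clk:1→0
  (1Δ to stable)
t=4 Δ0: s6=0 s3=0 s9=0 s4=0 clk=0 s1=0 s2=0 s5=1 s8=0 s7=1
  Δ1: clk:0→1
  Δ2: s8:0→1
  Δ3: s6:0→1
  Δ4: s7:1→0
  (4Δ to stable)
t=5 Δ0: s6=1 s3=0 s9=0 s4=0 clk=1 s1=0 s2=0 s5=1 s8=1 s7=0
  Δ1: clk:1→0
  (1Δ to stable)

1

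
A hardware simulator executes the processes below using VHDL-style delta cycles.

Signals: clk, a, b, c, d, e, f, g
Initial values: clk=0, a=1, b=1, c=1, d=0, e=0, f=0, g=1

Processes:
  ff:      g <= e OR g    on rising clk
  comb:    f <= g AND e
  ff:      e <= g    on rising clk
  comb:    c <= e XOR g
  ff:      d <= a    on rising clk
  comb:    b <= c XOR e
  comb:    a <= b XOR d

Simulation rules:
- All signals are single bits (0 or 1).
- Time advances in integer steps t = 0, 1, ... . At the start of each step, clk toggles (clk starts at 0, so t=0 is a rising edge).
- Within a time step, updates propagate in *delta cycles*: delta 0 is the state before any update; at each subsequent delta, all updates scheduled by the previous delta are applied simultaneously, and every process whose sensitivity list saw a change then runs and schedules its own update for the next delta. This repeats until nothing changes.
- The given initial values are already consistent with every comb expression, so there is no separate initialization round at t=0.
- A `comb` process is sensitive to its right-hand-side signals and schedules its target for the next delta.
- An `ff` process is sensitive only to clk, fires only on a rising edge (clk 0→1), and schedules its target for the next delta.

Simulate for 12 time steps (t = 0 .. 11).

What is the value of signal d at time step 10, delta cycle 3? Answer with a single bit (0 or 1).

[bits: b,g,f,clk,c,d,a,e]
t=0: Δ0=11001010 Δ1=11011010 Δ2=11011111 Δ3=01110101 Δ4=11110111 Δ5=11110101 | 5Δ
t=1: Δ0=11110101 Δ1=11100101 | 1Δ
t=2: Δ0=11100101 Δ1=11110101 Δ2=11110001 Δ3=11110011 | 3Δ
t=3: Δ0=11110011 Δ1=11100011 | 1Δ
t=4: Δ0=11100011 Δ1=11110011 Δ2=11110111 Δ3=11110101 | 3Δ
t=5: Δ0=11110101 Δ1=11100101 | 1Δ
t=6: Δ0=11100101 Δ1=11110101 Δ2=11110001 Δ3=11110011 | 3Δ
t=7: Δ0=11110011 Δ1=11100011 | 1Δ
t=8: Δ0=11100011 Δ1=11110011 Δ2=11110111 Δ3=11110101 | 3Δ
t=9: Δ0=11110101 Δ1=11100101 | 1Δ
t=10: Δ0=11100101 Δ1=11110101 Δ2=11110001 Δ3=11110011 | 3Δ
t=11: Δ0=11110011 Δ1=11100011 | 1Δ

0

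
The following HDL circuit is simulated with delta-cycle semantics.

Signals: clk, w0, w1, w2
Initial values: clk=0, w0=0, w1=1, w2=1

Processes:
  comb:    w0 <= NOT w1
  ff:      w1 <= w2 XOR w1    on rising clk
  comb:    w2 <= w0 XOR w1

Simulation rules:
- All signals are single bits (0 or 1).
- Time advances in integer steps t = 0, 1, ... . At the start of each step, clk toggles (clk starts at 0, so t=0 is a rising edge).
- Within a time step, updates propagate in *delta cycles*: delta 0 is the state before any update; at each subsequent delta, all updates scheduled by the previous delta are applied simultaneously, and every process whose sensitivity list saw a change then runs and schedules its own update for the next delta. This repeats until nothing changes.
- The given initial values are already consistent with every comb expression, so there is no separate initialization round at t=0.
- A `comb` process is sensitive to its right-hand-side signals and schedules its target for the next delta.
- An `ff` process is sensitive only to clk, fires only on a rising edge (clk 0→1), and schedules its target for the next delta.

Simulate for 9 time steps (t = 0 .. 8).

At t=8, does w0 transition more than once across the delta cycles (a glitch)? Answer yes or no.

no

[bits: w0,w2,w1,clk]
t=0: Δ0=0110 Δ1=0111 Δ2=0101 Δ3=1001 Δ4=1101 | 4Δ
t=1: Δ0=1101 Δ1=1100 | 1Δ
t=2: Δ0=1100 Δ1=1101 Δ2=1111 Δ3=0011 Δ4=0111 | 4Δ
t=3: Δ0=0111 Δ1=0110 | 1Δ
t=4: Δ0=0110 Δ1=0111 Δ2=0101 Δ3=1001 Δ4=1101 | 4Δ
t=5: Δ0=1101 Δ1=1100 | 1Δ
t=6: Δ0=1100 Δ1=1101 Δ2=1111 Δ3=0011 Δ4=0111 | 4Δ
t=7: Δ0=0111 Δ1=0110 | 1Δ
t=8: Δ0=0110 Δ1=0111 Δ2=0101 Δ3=1001 Δ4=1101 | 4Δ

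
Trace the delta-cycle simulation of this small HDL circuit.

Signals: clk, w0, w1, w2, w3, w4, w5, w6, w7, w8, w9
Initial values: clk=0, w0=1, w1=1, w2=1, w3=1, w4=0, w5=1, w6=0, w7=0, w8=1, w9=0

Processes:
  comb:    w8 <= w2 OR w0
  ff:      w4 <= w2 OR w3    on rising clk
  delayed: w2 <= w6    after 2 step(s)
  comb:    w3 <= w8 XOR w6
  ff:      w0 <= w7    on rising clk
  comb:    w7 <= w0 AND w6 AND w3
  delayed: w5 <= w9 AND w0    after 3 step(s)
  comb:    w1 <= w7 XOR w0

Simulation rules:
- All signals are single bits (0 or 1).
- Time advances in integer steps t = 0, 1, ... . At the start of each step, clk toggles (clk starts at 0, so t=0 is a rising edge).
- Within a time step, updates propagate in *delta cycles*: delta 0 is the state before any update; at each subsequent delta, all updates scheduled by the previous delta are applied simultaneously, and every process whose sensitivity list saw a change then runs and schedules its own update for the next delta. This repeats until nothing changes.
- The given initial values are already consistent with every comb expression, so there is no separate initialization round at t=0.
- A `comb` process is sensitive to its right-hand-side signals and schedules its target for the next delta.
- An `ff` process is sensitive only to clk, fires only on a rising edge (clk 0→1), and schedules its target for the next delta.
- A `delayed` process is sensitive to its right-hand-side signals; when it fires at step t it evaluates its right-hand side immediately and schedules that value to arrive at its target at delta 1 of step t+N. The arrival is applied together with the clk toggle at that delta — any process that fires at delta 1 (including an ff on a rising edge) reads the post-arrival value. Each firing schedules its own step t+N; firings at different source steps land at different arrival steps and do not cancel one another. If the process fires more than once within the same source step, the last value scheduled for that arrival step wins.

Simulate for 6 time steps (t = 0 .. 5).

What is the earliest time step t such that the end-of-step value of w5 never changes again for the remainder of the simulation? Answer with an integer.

t=0 Δ0: w9=0 clk=0 w6=0 w4=0 w1=1 w7=0 w8=1 w2=1 w5=1 w0=1 w3=1
  Δ1: clk:0→1
  Δ2: w4:0→1, w0:1→0
  Δ3: w1:1→0
  (3Δ to stable)
t=1 Δ0: w9=0 clk=1 w6=0 w4=1 w1=0 w7=0 w8=1 w2=1 w5=1 w0=0 w3=1
  Δ1: clk:1→0
  (1Δ to stable)
t=2 Δ0: w9=0 clk=0 w6=0 w4=1 w1=0 w7=0 w8=1 w2=1 w5=1 w0=0 w3=1
  Δ1: clk:0→1
  (1Δ to stable)
t=3 Δ0: w9=0 clk=1 w6=0 w4=1 w1=0 w7=0 w8=1 w2=1 w5=1 w0=0 w3=1
  Δ1: clk:1→0, w5:1→0
  (1Δ to stable)
t=4 Δ0: w9=0 clk=0 w6=0 w4=1 w1=0 w7=0 w8=1 w2=1 w5=0 w0=0 w3=1
  Δ1: clk:0→1
  (1Δ to stable)
t=5 Δ0: w9=0 clk=1 w6=0 w4=1 w1=0 w7=0 w8=1 w2=1 w5=0 w0=0 w3=1
  Δ1: clk:1→0
  (1Δ to stable)

3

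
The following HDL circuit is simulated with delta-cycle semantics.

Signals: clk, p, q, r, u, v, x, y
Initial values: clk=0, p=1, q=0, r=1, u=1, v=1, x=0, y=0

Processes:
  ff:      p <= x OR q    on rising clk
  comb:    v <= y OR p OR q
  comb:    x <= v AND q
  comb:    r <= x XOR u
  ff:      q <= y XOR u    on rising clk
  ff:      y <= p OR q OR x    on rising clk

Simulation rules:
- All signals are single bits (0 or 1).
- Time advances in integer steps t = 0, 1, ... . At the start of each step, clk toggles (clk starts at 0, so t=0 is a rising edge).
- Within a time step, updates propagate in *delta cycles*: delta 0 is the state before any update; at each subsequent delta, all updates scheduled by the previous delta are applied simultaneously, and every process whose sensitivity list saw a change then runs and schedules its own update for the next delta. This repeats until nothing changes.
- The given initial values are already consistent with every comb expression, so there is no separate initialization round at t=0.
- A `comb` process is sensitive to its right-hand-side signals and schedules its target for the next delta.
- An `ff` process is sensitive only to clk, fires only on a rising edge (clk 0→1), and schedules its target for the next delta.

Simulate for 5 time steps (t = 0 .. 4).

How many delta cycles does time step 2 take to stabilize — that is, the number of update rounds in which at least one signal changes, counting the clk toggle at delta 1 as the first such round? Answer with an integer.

4

t=0 Δ0: q=0 r=1 y=0 x=0 u=1 p=1 v=1 clk=0
  Δ1: clk:0→1
  Δ2: q:0→1, y:0→1, p:1→0
  Δ3: x:0→1
  Δ4: r:1→0
  (4Δ to stable)
t=1 Δ0: q=1 r=0 y=1 x=1 u=1 p=0 v=1 clk=1
  Δ1: clk:1→0
  (1Δ to stable)
t=2 Δ0: q=1 r=0 y=1 x=1 u=1 p=0 v=1 clk=0
  Δ1: clk:0→1
  Δ2: q:1→0, p:0→1
  Δ3: x:1→0
  Δ4: r:0→1
  (4Δ to stable)
t=3 Δ0: q=0 r=1 y=1 x=0 u=1 p=1 v=1 clk=1
  Δ1: clk:1→0
  (1Δ to stable)
t=4 Δ0: q=0 r=1 y=1 x=0 u=1 p=1 v=1 clk=0
  Δ1: clk:0→1
  Δ2: p:1→0
  (2Δ to stable)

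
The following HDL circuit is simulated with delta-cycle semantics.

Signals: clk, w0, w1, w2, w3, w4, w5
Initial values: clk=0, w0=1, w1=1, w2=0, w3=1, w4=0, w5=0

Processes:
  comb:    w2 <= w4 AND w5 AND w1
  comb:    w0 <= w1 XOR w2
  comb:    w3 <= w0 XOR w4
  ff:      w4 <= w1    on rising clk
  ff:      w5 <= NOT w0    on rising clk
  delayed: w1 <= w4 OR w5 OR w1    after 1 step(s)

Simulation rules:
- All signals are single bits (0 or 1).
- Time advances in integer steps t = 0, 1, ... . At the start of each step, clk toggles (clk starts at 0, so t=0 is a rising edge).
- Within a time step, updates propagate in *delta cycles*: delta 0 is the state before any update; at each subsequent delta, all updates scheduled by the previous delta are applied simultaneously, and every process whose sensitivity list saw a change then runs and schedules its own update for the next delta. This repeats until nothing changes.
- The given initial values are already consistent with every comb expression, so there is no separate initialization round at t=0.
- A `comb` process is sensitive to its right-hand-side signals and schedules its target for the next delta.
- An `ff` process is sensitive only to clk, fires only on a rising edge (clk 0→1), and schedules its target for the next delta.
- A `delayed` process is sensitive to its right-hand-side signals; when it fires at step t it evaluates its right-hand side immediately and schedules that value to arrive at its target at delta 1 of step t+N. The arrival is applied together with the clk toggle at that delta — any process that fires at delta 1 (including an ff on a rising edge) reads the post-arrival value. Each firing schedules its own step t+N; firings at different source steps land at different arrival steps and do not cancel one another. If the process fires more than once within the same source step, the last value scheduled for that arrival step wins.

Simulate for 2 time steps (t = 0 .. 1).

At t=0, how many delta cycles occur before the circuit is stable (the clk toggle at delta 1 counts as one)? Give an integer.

3

t0.Δ0 w5=0 w4=0 w0=1 w1=1 w2=0 w3=1 clk=0
t0.Δ1 w5=0 w4=0 w0=1 w1=1 w2=0 w3=1 clk=1
t0.Δ2 w5=0 w4=1 w0=1 w1=1 w2=0 w3=1 clk=1
t0.Δ3 w5=0 w4=1 w0=1 w1=1 w2=0 w3=0 clk=1
t1.Δ0 w5=0 w4=1 w0=1 w1=1 w2=0 w3=0 clk=1
t1.Δ1 w5=0 w4=1 w0=1 w1=1 w2=0 w3=0 clk=0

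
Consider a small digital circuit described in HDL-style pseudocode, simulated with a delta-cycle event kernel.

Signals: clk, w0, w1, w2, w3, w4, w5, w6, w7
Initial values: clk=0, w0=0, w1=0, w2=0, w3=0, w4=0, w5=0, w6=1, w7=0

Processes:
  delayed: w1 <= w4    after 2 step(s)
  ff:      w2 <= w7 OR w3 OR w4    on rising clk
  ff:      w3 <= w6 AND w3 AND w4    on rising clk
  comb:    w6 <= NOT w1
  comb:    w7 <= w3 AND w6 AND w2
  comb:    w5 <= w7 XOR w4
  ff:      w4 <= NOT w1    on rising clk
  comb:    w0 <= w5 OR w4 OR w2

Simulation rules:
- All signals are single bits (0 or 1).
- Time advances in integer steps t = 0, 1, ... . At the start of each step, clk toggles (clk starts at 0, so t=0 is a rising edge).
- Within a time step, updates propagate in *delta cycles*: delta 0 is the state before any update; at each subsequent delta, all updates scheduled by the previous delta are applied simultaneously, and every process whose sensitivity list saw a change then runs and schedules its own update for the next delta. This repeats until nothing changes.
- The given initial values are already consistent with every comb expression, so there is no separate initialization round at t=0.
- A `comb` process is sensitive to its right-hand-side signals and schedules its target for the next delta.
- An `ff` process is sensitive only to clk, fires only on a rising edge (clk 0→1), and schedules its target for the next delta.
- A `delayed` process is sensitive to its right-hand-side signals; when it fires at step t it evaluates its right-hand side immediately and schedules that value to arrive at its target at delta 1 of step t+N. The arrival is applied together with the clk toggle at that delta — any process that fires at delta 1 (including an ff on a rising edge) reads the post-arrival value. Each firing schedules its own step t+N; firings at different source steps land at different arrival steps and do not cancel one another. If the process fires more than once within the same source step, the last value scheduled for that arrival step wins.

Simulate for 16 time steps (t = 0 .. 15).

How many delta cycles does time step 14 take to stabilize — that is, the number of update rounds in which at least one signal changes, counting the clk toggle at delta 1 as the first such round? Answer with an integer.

3

t=0 Δ0: w2=0 w4=0 w7=0 w0=0 w6=1 w3=0 w1=0 w5=0 clk=0
  Δ1: clk:0→1
  Δ2: w4:0→1
  Δ3: w0:0→1, w5:0→1
  (3Δ to stable)
t=1 Δ0: w2=0 w4=1 w7=0 w0=1 w6=1 w3=0 w1=0 w5=1 clk=1
  Δ1: clk:1→0
  (1Δ to stable)
t=2 Δ0: w2=0 w4=1 w7=0 w0=1 w6=1 w3=0 w1=0 w5=1 clk=0
  Δ1: w1:0→1, clk:0→1
  Δ2: w2:0→1, w4:1→0, w6:1→0
  Δ3: w5:1→0
  (3Δ to stable)
t=3 Δ0: w2=1 w4=0 w7=0 w0=1 w6=0 w3=0 w1=1 w5=0 clk=1
  Δ1: clk:1→0
  (1Δ to stable)
t=4 Δ0: w2=1 w4=0 w7=0 w0=1 w6=0 w3=0 w1=1 w5=0 clk=0
  Δ1: w1:1→0, clk:0→1
  Δ2: w2:1→0, w4:0→1, w6:0→1
  Δ3: w5:0→1
  (3Δ to stable)
t=5 Δ0: w2=0 w4=1 w7=0 w0=1 w6=1 w3=0 w1=0 w5=1 clk=1
  Δ1: clk:1→0
  (1Δ to stable)
t=6 Δ0: w2=0 w4=1 w7=0 w0=1 w6=1 w3=0 w1=0 w5=1 clk=0
  Δ1: w1:0→1, clk:0→1
  Δ2: w2:0→1, w4:1→0, w6:1→0
  Δ3: w5:1→0
  (3Δ to stable)
t=7 Δ0: w2=1 w4=0 w7=0 w0=1 w6=0 w3=0 w1=1 w5=0 clk=1
  Δ1: clk:1→0
  (1Δ to stable)
t=8 Δ0: w2=1 w4=0 w7=0 w0=1 w6=0 w3=0 w1=1 w5=0 clk=0
  Δ1: w1:1→0, clk:0→1
  Δ2: w2:1→0, w4:0→1, w6:0→1
  Δ3: w5:0→1
  (3Δ to stable)
t=9 Δ0: w2=0 w4=1 w7=0 w0=1 w6=1 w3=0 w1=0 w5=1 clk=1
  Δ1: clk:1→0
  (1Δ to stable)
t=10 Δ0: w2=0 w4=1 w7=0 w0=1 w6=1 w3=0 w1=0 w5=1 clk=0
  Δ1: w1:0→1, clk:0→1
  Δ2: w2:0→1, w4:1→0, w6:1→0
  Δ3: w5:1→0
  (3Δ to stable)
t=11 Δ0: w2=1 w4=0 w7=0 w0=1 w6=0 w3=0 w1=1 w5=0 clk=1
  Δ1: clk:1→0
  (1Δ to stable)
t=12 Δ0: w2=1 w4=0 w7=0 w0=1 w6=0 w3=0 w1=1 w5=0 clk=0
  Δ1: w1:1→0, clk:0→1
  Δ2: w2:1→0, w4:0→1, w6:0→1
  Δ3: w5:0→1
  (3Δ to stable)
t=13 Δ0: w2=0 w4=1 w7=0 w0=1 w6=1 w3=0 w1=0 w5=1 clk=1
  Δ1: clk:1→0
  (1Δ to stable)
t=14 Δ0: w2=0 w4=1 w7=0 w0=1 w6=1 w3=0 w1=0 w5=1 clk=0
  Δ1: w1:0→1, clk:0→1
  Δ2: w2:0→1, w4:1→0, w6:1→0
  Δ3: w5:1→0
  (3Δ to stable)
t=15 Δ0: w2=1 w4=0 w7=0 w0=1 w6=0 w3=0 w1=1 w5=0 clk=1
  Δ1: clk:1→0
  (1Δ to stable)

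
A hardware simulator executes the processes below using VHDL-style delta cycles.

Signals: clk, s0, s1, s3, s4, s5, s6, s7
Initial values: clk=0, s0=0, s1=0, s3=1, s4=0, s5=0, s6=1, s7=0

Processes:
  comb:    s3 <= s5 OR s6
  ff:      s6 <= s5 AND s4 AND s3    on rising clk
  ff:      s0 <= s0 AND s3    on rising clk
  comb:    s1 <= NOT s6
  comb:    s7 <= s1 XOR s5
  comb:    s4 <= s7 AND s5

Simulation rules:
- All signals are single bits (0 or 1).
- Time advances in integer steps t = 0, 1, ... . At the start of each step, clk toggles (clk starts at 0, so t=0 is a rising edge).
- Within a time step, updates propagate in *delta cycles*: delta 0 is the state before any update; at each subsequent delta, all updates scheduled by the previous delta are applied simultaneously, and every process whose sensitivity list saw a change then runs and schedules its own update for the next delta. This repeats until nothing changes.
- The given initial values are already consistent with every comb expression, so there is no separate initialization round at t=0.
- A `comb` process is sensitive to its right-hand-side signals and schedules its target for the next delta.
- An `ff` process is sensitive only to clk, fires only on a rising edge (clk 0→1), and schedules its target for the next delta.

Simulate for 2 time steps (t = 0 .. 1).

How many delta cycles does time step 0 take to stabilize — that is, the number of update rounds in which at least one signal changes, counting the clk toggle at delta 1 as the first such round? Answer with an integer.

4

t=0 Δ0: s7=0 s4=0 s0=0 s1=0 s3=1 s5=0 clk=0 s6=1
  Δ1: clk:0→1
  Δ2: s6:1→0
  Δ3: s1:0→1, s3:1→0
  Δ4: s7:0→1
  (4Δ to stable)
t=1 Δ0: s7=1 s4=0 s0=0 s1=1 s3=0 s5=0 clk=1 s6=0
  Δ1: clk:1→0
  (1Δ to stable)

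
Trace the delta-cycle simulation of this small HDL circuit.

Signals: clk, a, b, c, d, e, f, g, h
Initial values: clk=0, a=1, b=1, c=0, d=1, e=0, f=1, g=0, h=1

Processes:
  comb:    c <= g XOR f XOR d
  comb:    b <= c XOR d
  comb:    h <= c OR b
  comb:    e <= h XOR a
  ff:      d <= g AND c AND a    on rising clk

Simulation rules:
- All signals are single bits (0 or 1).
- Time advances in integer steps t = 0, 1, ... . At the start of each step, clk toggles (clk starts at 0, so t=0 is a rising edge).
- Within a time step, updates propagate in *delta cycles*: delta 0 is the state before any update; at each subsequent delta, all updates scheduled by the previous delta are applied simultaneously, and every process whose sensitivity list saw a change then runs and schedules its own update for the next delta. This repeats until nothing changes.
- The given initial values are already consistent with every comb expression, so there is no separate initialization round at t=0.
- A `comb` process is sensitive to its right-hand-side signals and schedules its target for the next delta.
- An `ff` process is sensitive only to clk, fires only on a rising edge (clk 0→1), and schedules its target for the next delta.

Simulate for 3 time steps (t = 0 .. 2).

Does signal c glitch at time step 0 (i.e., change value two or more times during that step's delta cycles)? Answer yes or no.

no

t=0 Δ0: clk=0 a=1 e=0 d=1 c=0 f=1 h=1 g=0 b=1
  Δ1: clk:0→1
  Δ2: d:1→0
  Δ3: c:0→1, b:1→0
  Δ4: b:0→1
  (4Δ to stable)
t=1 Δ0: clk=1 a=1 e=0 d=0 c=1 f=1 h=1 g=0 b=1
  Δ1: clk:1→0
  (1Δ to stable)
t=2 Δ0: clk=0 a=1 e=0 d=0 c=1 f=1 h=1 g=0 b=1
  Δ1: clk:0→1
  (1Δ to stable)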